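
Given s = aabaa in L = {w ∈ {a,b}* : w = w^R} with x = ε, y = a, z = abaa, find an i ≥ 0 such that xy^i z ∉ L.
i = 0

xy⁰z = ε · ε · abaa = abaa; abaa reversed is aaba ≠ abaa, so it is not a palindrome and is not in L.
(Other choices also work, e.g. i = 2, 3; only i = 1 is guaranteed to stay in L since xy¹z = s.)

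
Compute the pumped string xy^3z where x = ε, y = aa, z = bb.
aaaaaabb

Given x = '', y = 'aa', z = 'bb' and i = 3:

xy^3z = x + y·y·...·y (3 times) + z
       = '' + 'aa'^3 + 'bb'
       = '' + 'aaaaaa' + 'bb'
       = 'aaaaaabb'

The pumped string is 'aaaaaabb' with length 8.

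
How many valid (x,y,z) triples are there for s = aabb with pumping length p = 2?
3

For s = 'aabb' with pumping length p = 2:

Constraints: |xy| ≤ 2, |y| > 0

Valid decompositions (|xy| ≤ p, |y| ≥ 1):
  • x='', y='a', z='abb'
  • x='a', y='a', z='bb'
  • x='', y='aa', z='bb'

Total count: 3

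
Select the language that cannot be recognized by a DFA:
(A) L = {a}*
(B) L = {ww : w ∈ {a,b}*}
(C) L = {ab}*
(B) {ww : w ∈ {a,b}*}

(B) L = {ww : w ∈ {a,b}*} is NOT regular.

The pumping lemma can be used to prove this:
After pumping, the two halves no longer match

The other languages are regular because they can be recognized by finite automata.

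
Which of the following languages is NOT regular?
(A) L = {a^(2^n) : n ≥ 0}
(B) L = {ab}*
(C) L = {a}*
(A) {a^(2^n) : n ≥ 0}

(A) L = {a^(2^n) : n ≥ 0} is NOT regular.

The pumping lemma can be used to prove this:
After pumping, length is no longer a power of 2

The other languages are regular because they can be recognized by finite automata.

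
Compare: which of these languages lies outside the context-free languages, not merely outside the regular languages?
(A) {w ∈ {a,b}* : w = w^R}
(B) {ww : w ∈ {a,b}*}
(B) {ww : w ∈ {a,b}*}

(B) {ww : w ∈ {a,b}*} requires the CFL pumping lemma.

- {w ∈ {a,b}* : w = w^R} is context-free (but not regular)
  • Can be shown non-regular with the regular pumping lemma
  • After pumping, the string is no longer symmetric

- {ww : w ∈ {a,b}*} is NOT context-free
  • Requires the CFL pumping lemma to prove
  • Cannot verify equality of two arbitrary substrings

The CFL pumping lemma is "stronger" in that it can prove non-membership
in the larger class of context-free languages.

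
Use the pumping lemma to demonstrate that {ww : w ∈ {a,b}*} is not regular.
Assume for contradiction that L is regular, and let p ≥ 1 be the pumping length given by the pumping lemma.
Choose s = a^p b a^p b. Then s ∈ L (take w = a^p b) and |s| = 2p + 2 ≥ p.
By the pumping lemma, s = xyz for some x, y, z with |xy| ≤ p, |y| ≥ 1, and xy^i z ∈ L for every i ≥ 0.
Since |xy| ≤ p and the first p symbols of s are all a's, y = a^k for some k with 1 ≤ k ≤ p.

Take i = 2: t = xy²z = a^(p + k) b a^p b.
Suppose t = uu for some string u. The string t contains exactly two b's and ends in b, so u contains exactly one b and ends in b; hence u = a^j b for some j, and uu = a^j b a^j b. Comparing with t = a^(p + k) b a^p b forces j = p + k (first block) and j = p (second block), which is impossible since k ≥ 1. So t ∉ L.

This contradicts the pumping lemma, which requires xy^i z ∈ L for all i ≥ 0.
Hence L = {ww : w ∈ {a,b}*} is not regular. ∎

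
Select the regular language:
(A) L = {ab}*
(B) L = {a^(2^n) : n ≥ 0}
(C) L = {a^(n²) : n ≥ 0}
(A) {ab}*

(A) L = {ab}* is regular.

This can be recognized by a finite automaton (DFA/NFA).
Regular expressions like {ab}* define regular languages.

The other choices are not regular:
- {a^(n²) : n ≥ 0}: After pumping, length is no longer a perfect square
- {a^(2^n) : n ≥ 0}: After pumping, length is no longer a power of 2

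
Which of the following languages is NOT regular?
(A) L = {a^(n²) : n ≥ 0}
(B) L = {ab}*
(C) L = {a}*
(A) {a^(n²) : n ≥ 0}

(A) L = {a^(n²) : n ≥ 0} is NOT regular.

The pumping lemma can be used to prove this:
After pumping, length is no longer a perfect square

The other languages are regular because they can be recognized by finite automata.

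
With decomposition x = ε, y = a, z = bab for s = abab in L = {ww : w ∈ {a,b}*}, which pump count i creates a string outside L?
i = 2

xy²z = ε · aa · bab = aabab; aabab has odd length 5, so it cannot be written as ww and is not in L.
(Other choices also work, e.g. i = 0, 3; only i = 1 is guaranteed to stay in L since xy¹z = s.)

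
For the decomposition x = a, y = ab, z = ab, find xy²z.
aababab

Given x = 'a', y = 'ab', z = 'ab' and i = 2:

xy^2z = x + y·y·...·y (2 times) + z
       = 'a' + 'ab'^2 + 'ab'
       = 'a' + 'abab' + 'ab'
       = 'aababab'

The pumped string is 'aababab' with length 7.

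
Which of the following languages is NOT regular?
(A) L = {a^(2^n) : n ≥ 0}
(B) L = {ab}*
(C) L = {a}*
(A) {a^(2^n) : n ≥ 0}

(A) L = {a^(2^n) : n ≥ 0} is NOT regular.

The pumping lemma can be used to prove this:
After pumping, length is no longer a power of 2

The other languages are regular because they can be recognized by finite automata.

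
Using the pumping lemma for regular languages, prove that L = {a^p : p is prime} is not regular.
Assume for contradiction that L is regular, and let p ≥ 1 be the pumping length given by the pumping lemma.
Choose a prime q with q ≥ p (one exists because there are infinitely many primes) and let s = a^q. Then s ∈ L and |s| = q ≥ p.
By the pumping lemma, s = xyz for some x, y, z with |xy| ≤ p, |y| ≥ 1, and xy^i z ∈ L for every i ≥ 0.
Here y = a^k for some k with 1 ≤ k ≤ p, and xy^i z = a^(q + (i − 1)k) for every i ≥ 0.

Take i = q + 1: |xy^(q+1) z| = q + qk = q(k + 1).
Both factors satisfy q ≥ 2 and k + 1 ≥ 2, so q(k + 1) is composite, and xy^(q+1) z ∉ L.

This contradicts the pumping lemma, which requires xy^i z ∈ L for all i ≥ 0.
Hence L = {a^p : p is prime} is not regular. ∎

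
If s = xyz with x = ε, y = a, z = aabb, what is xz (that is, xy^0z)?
aabb

Given x = '', y = 'a', z = 'aabb' and i = 0:

xy^0z = x + y·y·...·y (0 times) + z
       = '' + 'a'^0 + 'aabb'
       = '' + '' + 'aabb'
       = 'aabb'

The pumped string is 'aabb' with length 4.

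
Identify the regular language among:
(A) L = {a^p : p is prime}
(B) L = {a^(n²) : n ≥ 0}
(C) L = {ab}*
(C) {ab}*

(C) L = {ab}* is regular.

This can be recognized by a finite automaton (DFA/NFA).
Regular expressions like {ab}* define regular languages.

The other choices are not regular:
- {a^(n²) : n ≥ 0}: After pumping, length is no longer a perfect square
- {a^p : p is prime}: After pumping, the length becomes composite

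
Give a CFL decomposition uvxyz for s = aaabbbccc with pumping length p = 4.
u='aa', v='a', x='bb', y='b', z='ccc'

For s = aaabbbccc with pumping length p = 4:

One valid decomposition:
- u = 'aa'
- v = 'a'
- x = 'bb'
- y = 'b'
- z = 'ccc'

Verification:
- uvxyz = 'aa' + 'a' + 'bb' + 'b' + 'ccc' = aaabbbccc ✓
- |vxy| = |'abbb'| = 4 ≤ 4 ✓
- |vy| = |'ab'| = 2 > 0 ✓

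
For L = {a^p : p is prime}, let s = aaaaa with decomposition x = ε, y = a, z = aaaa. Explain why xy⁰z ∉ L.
xy⁰z = aaaa ∉ L

Pumping with i = 0 replaces y = a by y⁰ = ε:
- Original: s = xyz = aaaaa; aaaaa has length 5, which is prime, so it is in L
- Pumped: xy⁰z = ε · ε · aaaa = aaaa
- aaaa has length 4 = 2 × 2, which is not prime, so it is not in L

The pumping lemma would require xy⁰z ∈ L, so this decomposition yields a contradiction.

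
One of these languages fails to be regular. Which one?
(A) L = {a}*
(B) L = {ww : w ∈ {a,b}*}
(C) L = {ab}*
(B) {ww : w ∈ {a,b}*}

(B) L = {ww : w ∈ {a,b}*} is NOT regular.

The pumping lemma can be used to prove this:
After pumping, the two halves no longer match

The other languages are regular because they can be recognized by finite automata.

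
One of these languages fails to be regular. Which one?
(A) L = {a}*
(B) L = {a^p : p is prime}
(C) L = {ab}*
(B) {a^p : p is prime}

(B) L = {a^p : p is prime} is NOT regular.

The pumping lemma can be used to prove this:
After pumping, the length becomes composite

The other languages are regular because they can be recognized by finite automata.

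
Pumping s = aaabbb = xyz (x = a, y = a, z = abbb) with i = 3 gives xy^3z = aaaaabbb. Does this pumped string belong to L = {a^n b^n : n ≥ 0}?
No

xy³z = a · aaa · abbb = aaaaabbb.
aaaaabbb has 5 a's and 3 b's; 5 ≠ 3, so it is not in L.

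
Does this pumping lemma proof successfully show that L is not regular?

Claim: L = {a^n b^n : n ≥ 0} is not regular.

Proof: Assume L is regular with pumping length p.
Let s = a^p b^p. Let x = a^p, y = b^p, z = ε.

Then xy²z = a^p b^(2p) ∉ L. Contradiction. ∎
The proof is INCORRECT.

Error: The decomposition violates |xy| ≤ p.
With x = a^p and y = b^p, we have |xy| = 2p > p.
The pumping lemma requires |xy| ≤ p, so y must be within the first p characters.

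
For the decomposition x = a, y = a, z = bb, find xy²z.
aaabb

Given x = 'a', y = 'a', z = 'bb' and i = 2:

xy^2z = x + y·y·...·y (2 times) + z
       = 'a' + 'a'^2 + 'bb'
       = 'a' + 'aa' + 'bb'
       = 'aaabb'

The pumped string is 'aaabb' with length 5.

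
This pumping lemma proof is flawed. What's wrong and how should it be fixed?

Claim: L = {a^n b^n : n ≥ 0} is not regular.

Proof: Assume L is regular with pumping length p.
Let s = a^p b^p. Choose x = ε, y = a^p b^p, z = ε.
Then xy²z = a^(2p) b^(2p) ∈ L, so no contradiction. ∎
Error: The decomposition violates |xy| ≤ p. With y = a^p b^p, |xy| = |y| = 2p > p. (The proof also miscomputes xy²z, which would be a^p b^p a^p b^p rather than a^(2p) b^(2p), and it wrongly treats one harmless decomposition as settling the matter — the prover does not get to choose the decomposition.)

Correction: The pumping lemma requires |xy| ≤ p, and the argument must handle every decomposition satisfying |xy| ≤ p, |y| ≥ 1. Since s starts with p a's, any such y consists only of a's, say y = a^k with k ≥ 1. Then xy²z = a^(p+k) b^p has unequal numbers of a's and b's, so xy²z ∉ L — the required contradiction.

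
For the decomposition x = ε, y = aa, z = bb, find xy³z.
aaaaaabb

Given x = '', y = 'aa', z = 'bb' and i = 3:

xy^3z = x + y·y·...·y (3 times) + z
       = '' + 'aa'^3 + 'bb'
       = '' + 'aaaaaa' + 'bb'
       = 'aaaaaabb'

The pumped string is 'aaaaaabb' with length 8.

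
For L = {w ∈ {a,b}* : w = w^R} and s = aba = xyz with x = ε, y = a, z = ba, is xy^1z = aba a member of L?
Yes

xy¹z = ε · a · ba = aba.
aba reversed is aba, the same string, so it is a palindrome and is in L.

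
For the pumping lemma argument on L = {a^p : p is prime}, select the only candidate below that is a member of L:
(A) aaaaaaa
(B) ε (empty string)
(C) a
(A) aaaaaaa

The pumping lemma is applied to a string s that lies in L, so first check membership of each option:
- (A) aaaaaaa has length 7, which is prime, so it is in L ✓
- (B) ε has length 0, which is not prime, so it is not in L ✗
- (C) a has length 1, which is not prime, so it is not in L ✗

Only (A) aaaaaaa is in L, so it is the only candidate that could play the role of s.
(In a complete proof one picks s in terms of the pumping length p so that |s| ≥ p is guaranteed; a fixed string like aaaaaaa illustrates the shape of such an s.)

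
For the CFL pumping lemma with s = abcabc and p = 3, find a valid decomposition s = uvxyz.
u='ab', v='c', x='a', y='b', z='c'

For s = abcabc with pumping length p = 3:

One valid decomposition:
- u = 'ab'
- v = 'c'
- x = 'a'
- y = 'b'
- z = 'c'

Verification:
- uvxyz = 'ab' + 'c' + 'a' + 'b' + 'c' = abcabc ✓
- |vxy| = |'cab'| = 3 ≤ 3 ✓
- |vy| = |'cb'| = 2 > 0 ✓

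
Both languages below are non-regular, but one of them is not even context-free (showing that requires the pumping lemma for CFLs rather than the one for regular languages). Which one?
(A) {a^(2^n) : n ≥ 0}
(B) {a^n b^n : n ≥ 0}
(A) {a^(2^n) : n ≥ 0}

(A) {a^(2^n) : n ≥ 0} requires the CFL pumping lemma.

- {a^n b^n : n ≥ 0} is context-free (but not regular)
  • Can be shown non-regular with the regular pumping lemma
  • After pumping, the number of a's and b's become unequal

- {a^(2^n) : n ≥ 0} is NOT context-free
  • Requires the CFL pumping lemma to prove
  • Gaps between powers of 2 grow exponentially

The CFL pumping lemma is "stronger" in that it can prove non-membership
in the larger class of context-free languages.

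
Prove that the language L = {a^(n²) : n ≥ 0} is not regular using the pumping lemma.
Assume for contradiction that L is regular, and let p ≥ 1 be the pumping length given by the pumping lemma.
Choose s = a^(p²). Then s ∈ L and |s| = p² ≥ p.
By the pumping lemma, s = xyz for some x, y, z with |xy| ≤ p, |y| ≥ 1, and xy^i z ∈ L for every i ≥ 0.
Here y = a^k for some k with 1 ≤ k ≤ |xy| ≤ p.

Take i = 2: |xy²z| = p² + k.
Now p² < p² + k ≤ p² + p < p² + 2p + 1 = (p + 1)².
So |xy²z| lies strictly between the consecutive squares p² and (p + 1)², hence is not a perfect square, and xy²z ∉ L.

This contradicts the pumping lemma, which requires xy^i z ∈ L for all i ≥ 0.
Hence L = {a^(n²) : n ≥ 0} is not regular. ∎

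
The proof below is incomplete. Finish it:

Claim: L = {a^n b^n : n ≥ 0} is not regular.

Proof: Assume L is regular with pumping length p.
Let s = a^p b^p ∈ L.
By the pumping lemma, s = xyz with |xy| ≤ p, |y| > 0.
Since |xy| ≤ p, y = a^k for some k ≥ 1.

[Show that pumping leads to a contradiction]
Consider xy²z = a^(p+k) b^p.

Since k ≥ 1, we have p + k > p.
So xy²z has more a's than b's: (p+k) a's vs p b's.
This means xy²z ∉ L because a^n b^n requires equal counts.

This contradicts the pumping lemma which states xy²z ∈ L.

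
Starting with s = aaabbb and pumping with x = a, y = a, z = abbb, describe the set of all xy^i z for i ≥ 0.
{xy^i z : i ≥ 0} = {a^(2+i) b^3 : i ≥ 0} = {aabbb, aaabbb, aaaabbb, ...}

With x = a, y = a, z = abbb: Starting with aaabbb and pumping the second 'a', we get strings with 2+i a's followed by 3 b's for i = 0, 1, 2, ...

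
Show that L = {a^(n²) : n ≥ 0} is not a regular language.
Assume for contradiction that L is regular, and let p ≥ 1 be the pumping length given by the pumping lemma.
Choose s = a^(p²). Then s ∈ L and |s| = p² ≥ p.
By the pumping lemma, s = xyz for some x, y, z with |xy| ≤ p, |y| ≥ 1, and xy^i z ∈ L for every i ≥ 0.
Here y = a^k for some k with 1 ≤ k ≤ |xy| ≤ p.

Take i = 2: |xy²z| = p² + k.
Now p² < p² + k ≤ p² + p < p² + 2p + 1 = (p + 1)².
So |xy²z| lies strictly between the consecutive squares p² and (p + 1)², hence is not a perfect square, and xy²z ∉ L.

This contradicts the pumping lemma, which requires xy^i z ∈ L for all i ≥ 0.
Hence L = {a^(n²) : n ≥ 0} is not regular. ∎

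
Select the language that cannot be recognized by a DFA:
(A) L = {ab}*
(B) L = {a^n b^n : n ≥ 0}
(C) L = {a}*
(B) {a^n b^n : n ≥ 0}

(B) L = {a^n b^n : n ≥ 0} is NOT regular.

The pumping lemma can be used to prove this:
After pumping, the number of a's and b's become unequal

The other languages are regular because they can be recognized by finite automata.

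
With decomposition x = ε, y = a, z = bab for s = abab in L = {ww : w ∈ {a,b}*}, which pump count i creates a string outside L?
i = 0

xy⁰z = ε · ε · bab = bab; bab has odd length 3, so it cannot be written as ww and is not in L.
(Other choices also work, e.g. i = 2, 3; only i = 1 is guaranteed to stay in L since xy¹z = s.)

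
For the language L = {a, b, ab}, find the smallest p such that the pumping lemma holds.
p = 3

For a finite language L, the pumping lemma holds vacuously if p > max|s| for s ∈ L.

The longest string in L = {a, b, ab} has length 2.
If p = 3, then no string s ∈ L has |s| ≥ p, so the condition is vacuously true.

The minimum pumping length is p = 3.

Why no smaller p works: for any p ≤ 2, the longest string s ∈ L has |s| = 2 ≥ p, so it would
have to be pumpable; but pumping up (i = 2, 3, ...) produces ever longer strings, which cannot all lie in the
finite language L. So the pumping property fails for every p ≤ 2.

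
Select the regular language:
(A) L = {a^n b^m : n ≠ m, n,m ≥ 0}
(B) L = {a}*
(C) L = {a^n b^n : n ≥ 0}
(B) {a}*

(B) L = {a}* is regular.

This can be recognized by a finite automaton (DFA/NFA).
Regular expressions like {a}* define regular languages.

The other choices are not regular:
- {a^n b^m : n ≠ m, n,m ≥ 0}: After pumping a's, we can make n = m
- {a^n b^n : n ≥ 0}: After pumping, the number of a's and b's become unequal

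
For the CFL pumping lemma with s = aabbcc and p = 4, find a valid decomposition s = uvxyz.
u='a', v='a', x='bb', y='c', z='c'

For s = aabbcc with pumping length p = 4:

One valid decomposition:
- u = 'a'
- v = 'a'
- x = 'bb'
- y = 'c'
- z = 'c'

Verification:
- uvxyz = 'a' + 'a' + 'bb' + 'c' + 'c' = aabbcc ✓
- |vxy| = |'abbc'| = 4 ≤ 4 ✓
- |vy| = |'ac'| = 2 > 0 ✓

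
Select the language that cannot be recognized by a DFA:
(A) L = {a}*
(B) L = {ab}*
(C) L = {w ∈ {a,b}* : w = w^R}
(C) {w ∈ {a,b}* : w = w^R}

(C) L = {w ∈ {a,b}* : w = w^R} is NOT regular.

The pumping lemma can be used to prove this:
After pumping, the string is no longer symmetric

The other languages are regular because they can be recognized by finite automata.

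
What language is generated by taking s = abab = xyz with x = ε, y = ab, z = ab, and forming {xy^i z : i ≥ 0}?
{xy^i z : i ≥ 0} = {(ab)^(i+1) : i ≥ 0} = {ab, abab, ababab, ...}

With x = ε, y = ab, z = ab: Pumping 'ab' gives strings of alternating a's and b's.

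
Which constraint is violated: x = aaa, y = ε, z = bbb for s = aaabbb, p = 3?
Violated: |y| > 0

The decomposition x = aaa, y = ε, z = bbb for s = aaabbb with p = 3
violates the constraint: |y| > 0

|y| = 0, but the pumping lemma requires |y| > 0 (y must be non-empty).

Pumping lemma constraints:
1. xyz = s (decomposition is valid)
2. |xy| ≤ p
3. |y| > 0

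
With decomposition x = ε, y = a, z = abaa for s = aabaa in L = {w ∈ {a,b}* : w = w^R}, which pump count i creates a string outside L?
i = 2

xy²z = ε · aa · abaa = aaabaa; aaabaa reversed is aabaaa ≠ aaabaa, so it is not a palindrome and is not in L.
(Other choices also work, e.g. i = 0, 3; only i = 1 is guaranteed to stay in L since xy¹z = s.)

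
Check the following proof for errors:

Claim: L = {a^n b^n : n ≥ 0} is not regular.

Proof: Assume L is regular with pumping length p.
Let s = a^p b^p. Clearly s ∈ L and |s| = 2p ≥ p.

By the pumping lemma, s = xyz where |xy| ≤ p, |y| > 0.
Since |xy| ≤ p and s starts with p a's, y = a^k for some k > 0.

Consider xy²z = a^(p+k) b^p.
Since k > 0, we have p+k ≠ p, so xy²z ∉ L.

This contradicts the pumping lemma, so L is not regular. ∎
The proof is correct.

This proof is valid because:
1. The string s = a^p b^p is correctly in L
2. The decomposition analysis is correct: y must consist only of a's
3. The contradiction is valid: pumping increases a's but not b's
4. The conclusion follows logically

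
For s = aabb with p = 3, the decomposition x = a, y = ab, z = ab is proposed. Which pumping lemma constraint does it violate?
Violated: xyz = s

The decomposition x = a, y = ab, z = ab for s = aabb with p = 3
violates the constraint: xyz = s

xyz = 'a' + 'ab' + 'ab' = 'aabab' ≠ 'aabb' = s. The decomposition doesn't reconstruct s.

Pumping lemma constraints:
1. xyz = s (decomposition is valid)
2. |xy| ≤ p
3. |y| > 0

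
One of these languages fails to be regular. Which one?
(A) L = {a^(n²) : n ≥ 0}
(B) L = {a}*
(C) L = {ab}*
(A) {a^(n²) : n ≥ 0}

(A) L = {a^(n²) : n ≥ 0} is NOT regular.

The pumping lemma can be used to prove this:
After pumping, length is no longer a perfect square

The other languages are regular because they can be recognized by finite automata.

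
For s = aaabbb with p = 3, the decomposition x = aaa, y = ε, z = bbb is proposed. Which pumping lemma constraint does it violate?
Violated: |y| > 0

The decomposition x = aaa, y = ε, z = bbb for s = aaabbb with p = 3
violates the constraint: |y| > 0

|y| = 0, but the pumping lemma requires |y| > 0 (y must be non-empty).

Pumping lemma constraints:
1. xyz = s (decomposition is valid)
2. |xy| ≤ p
3. |y| > 0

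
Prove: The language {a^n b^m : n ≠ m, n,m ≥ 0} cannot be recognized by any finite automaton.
Assume for contradiction that L is regular, and let p ≥ 1 be the pumping length given by the pumping lemma.
Choose s = a^p b^(p + p!). Then s ∈ L because p ≠ p + p! (as p! ≥ 1), and |s| ≥ p.
By the pumping lemma, s = xyz for some x, y, z with |xy| ≤ p, |y| ≥ 1, and xy^i z ∈ L for every i ≥ 0.
Since |xy| ≤ p and the first p symbols of s are all a's, y = a^k for some k with 1 ≤ k ≤ p.
For every i ≥ 0, xy^i z = a^(p + (i − 1)k) b^(p + p!).

Because 1 ≤ k ≤ p, k divides p!. Let t = p!/k (a positive integer) and take i = t + 1.
Then the number of a's is p + tk = p + p!, which equals the number of b's.
So xy^(t+1) z = a^(p + p!) b^(p + p!) has equally many a's and b's and is NOT in L.

This contradicts the pumping lemma, which requires xy^i z ∈ L for all i ≥ 0.
Hence L = {a^n b^m : n ≠ m, n,m ≥ 0} is not regular. ∎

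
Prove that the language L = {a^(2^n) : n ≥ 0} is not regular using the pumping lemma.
Assume for contradiction that L is regular, and let p ≥ 1 be the pumping length given by the pumping lemma.
Choose s = a^(2^p). Then s ∈ L and |s| = 2^p ≥ p.
By the pumping lemma, s = xyz for some x, y, z with |xy| ≤ p, |y| ≥ 1, and xy^i z ∈ L for every i ≥ 0.
Here y = a^k for some k with 1 ≤ k ≤ |xy| ≤ p, and p < 2^p.

Take i = 2: |xy²z| = 2^p + k.
Now 2^p < 2^p + k ≤ 2^p + p < 2^p + 2^p = 2^(p+1).
So |xy²z| lies strictly between the consecutive powers of two 2^p and 2^(p+1), hence is not a power of 2, and xy²z ∉ L.

This contradicts the pumping lemma, which requires xy^i z ∈ L for all i ≥ 0.
Hence L = {a^(2^n) : n ≥ 0} is not regular. ∎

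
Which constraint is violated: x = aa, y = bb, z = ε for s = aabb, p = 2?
Violated: |xy| ≤ p

The decomposition x = aa, y = bb, z = ε for s = aabb with p = 2
violates the constraint: |xy| ≤ p

|xy| = |aabb| = 4 > 2 = p. The decomposition puts too many characters in xy.

Pumping lemma constraints:
1. xyz = s (decomposition is valid)
2. |xy| ≤ p
3. |y| > 0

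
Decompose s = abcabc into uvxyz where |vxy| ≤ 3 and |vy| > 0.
u='ab', v='c', x='a', y='b', z='c'

For s = abcabc with pumping length p = 3:

One valid decomposition:
- u = 'ab'
- v = 'c'
- x = 'a'
- y = 'b'
- z = 'c'

Verification:
- uvxyz = 'ab' + 'c' + 'a' + 'b' + 'c' = abcabc ✓
- |vxy| = |'cab'| = 3 ≤ 3 ✓
- |vy| = |'cb'| = 2 > 0 ✓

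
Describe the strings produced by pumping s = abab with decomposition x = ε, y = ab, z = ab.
{xy^i z : i ≥ 0} = {(ab)^(i+1) : i ≥ 0} = {ab, abab, ababab, ...}

With x = ε, y = ab, z = ab: Pumping 'ab' gives strings of alternating a's and b's.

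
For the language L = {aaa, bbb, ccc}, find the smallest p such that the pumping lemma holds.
p = 4

For a finite language L, the pumping lemma holds vacuously if p > max|s| for s ∈ L.

The longest string in L = {aaa, bbb, ccc} has length 3.
If p = 4, then no string s ∈ L has |s| ≥ p, so the condition is vacuously true.

The minimum pumping length is p = 4.

Why no smaller p works: for any p ≤ 3, the longest string s ∈ L has |s| = 3 ≥ p, so it would
have to be pumpable; but pumping up (i = 2, 3, ...) produces ever longer strings, which cannot all lie in the
finite language L. So the pumping property fails for every p ≤ 3.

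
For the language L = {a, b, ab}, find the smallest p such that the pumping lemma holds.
p = 3

For a finite language L, the pumping lemma holds vacuously if p > max|s| for s ∈ L.

The longest string in L = {a, b, ab} has length 2.
If p = 3, then no string s ∈ L has |s| ≥ p, so the condition is vacuously true.

The minimum pumping length is p = 3.

Why no smaller p works: for any p ≤ 2, the longest string s ∈ L has |s| = 2 ≥ p, so it would
have to be pumpable; but pumping up (i = 2, 3, ...) produces ever longer strings, which cannot all lie in the
finite language L. So the pumping property fails for every p ≤ 2.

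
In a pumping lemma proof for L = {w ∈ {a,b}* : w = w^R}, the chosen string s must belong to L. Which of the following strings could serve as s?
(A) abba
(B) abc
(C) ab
(A) abba

The pumping lemma is applied to a string s that lies in L, so first check membership of each option:
- (A) abba reversed is abba, the same string, so it is a palindrome and is in L ✓
- (B) abc reversed is cba ≠ abc, so it is not a palindrome and is not in L ✗
- (C) ab reversed is ba ≠ ab, so it is not a palindrome and is not in L ✗

Only (A) abba is in L, so it is the only candidate that could play the role of s.
(In a complete proof one picks s in terms of the pumping length p so that |s| ≥ p is guaranteed; a fixed string like abba illustrates the shape of such an s.)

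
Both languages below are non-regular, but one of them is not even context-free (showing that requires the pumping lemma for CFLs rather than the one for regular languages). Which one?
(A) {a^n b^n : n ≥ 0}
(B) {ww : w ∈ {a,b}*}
(B) {ww : w ∈ {a,b}*}

(B) {ww : w ∈ {a,b}*} requires the CFL pumping lemma.

- {a^n b^n : n ≥ 0} is context-free (but not regular)
  • Can be shown non-regular with the regular pumping lemma
  • After pumping, the number of a's and b's become unequal

- {ww : w ∈ {a,b}*} is NOT context-free
  • Requires the CFL pumping lemma to prove
  • Cannot verify equality of two arbitrary substrings

The CFL pumping lemma is "stronger" in that it can prove non-membership
in the larger class of context-free languages.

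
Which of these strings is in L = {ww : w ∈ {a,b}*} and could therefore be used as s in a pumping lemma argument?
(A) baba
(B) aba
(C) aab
(A) baba

The pumping lemma is applied to a string s that lies in L, so first check membership of each option:
- (A) baba splits into halves ba · ba, which are equal, so it is in L (w = ba) ✓
- (B) aba has odd length 3, so it cannot be written as ww and is not in L ✗
- (C) aab has odd length 3, so it cannot be written as ww and is not in L ✗

Only (A) baba is in L, so it is the only candidate that could play the role of s.
(In a complete proof one picks s in terms of the pumping length p so that |s| ≥ p is guaranteed; a fixed string like baba illustrates the shape of such an s.)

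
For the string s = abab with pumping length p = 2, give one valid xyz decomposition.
x = '', y = 'a', z = 'bab'

For s = abab and p = 2, one valid decomposition is:
- x = '' (length 0)
- y = 'a' (length 1)
- z = 'bab' (length 3)

Verification:
- xyz = '' + 'a' + 'bab' = abab ✓
- |xy| = 1 ≤ 2 ✓
- |y| = 1 > 0 ✓

All pumping lemma constraints are satisfied.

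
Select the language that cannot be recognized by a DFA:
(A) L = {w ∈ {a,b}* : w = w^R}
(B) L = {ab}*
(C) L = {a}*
(A) {w ∈ {a,b}* : w = w^R}

(A) L = {w ∈ {a,b}* : w = w^R} is NOT regular.

The pumping lemma can be used to prove this:
After pumping, the string is no longer symmetric

The other languages are regular because they can be recognized by finite automata.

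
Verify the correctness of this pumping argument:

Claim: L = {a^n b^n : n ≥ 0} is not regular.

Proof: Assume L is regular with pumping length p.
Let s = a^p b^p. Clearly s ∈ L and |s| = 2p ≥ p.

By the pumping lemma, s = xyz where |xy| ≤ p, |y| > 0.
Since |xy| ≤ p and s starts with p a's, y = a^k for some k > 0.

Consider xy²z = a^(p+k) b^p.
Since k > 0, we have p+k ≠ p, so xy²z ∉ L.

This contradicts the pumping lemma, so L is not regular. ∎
The proof is correct.

This proof is valid because:
1. The string s = a^p b^p is correctly in L
2. The decomposition analysis is correct: y must consist only of a's
3. The contradiction is valid: pumping increases a's but not b's
4. The conclusion follows logically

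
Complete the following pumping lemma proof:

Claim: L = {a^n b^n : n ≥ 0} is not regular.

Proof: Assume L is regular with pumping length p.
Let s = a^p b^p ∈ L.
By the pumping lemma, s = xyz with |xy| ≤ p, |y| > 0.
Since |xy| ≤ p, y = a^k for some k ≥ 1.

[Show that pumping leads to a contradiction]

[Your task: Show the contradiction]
Consider xy²z = a^(p+k) b^p.

Since k ≥ 1, we have p + k > p.
So xy²z has more a's than b's: (p+k) a's vs p b's.
This means xy²z ∉ L because a^n b^n requires equal counts.

This contradicts the pumping lemma which states xy²z ∈ L.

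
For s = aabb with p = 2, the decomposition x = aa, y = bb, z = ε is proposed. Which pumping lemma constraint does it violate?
Violated: |xy| ≤ p

The decomposition x = aa, y = bb, z = ε for s = aabb with p = 2
violates the constraint: |xy| ≤ p

|xy| = |aabb| = 4 > 2 = p. The decomposition puts too many characters in xy.

Pumping lemma constraints:
1. xyz = s (decomposition is valid)
2. |xy| ≤ p
3. |y| > 0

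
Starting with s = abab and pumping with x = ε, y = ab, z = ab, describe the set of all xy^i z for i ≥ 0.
{xy^i z : i ≥ 0} = {(ab)^(i+1) : i ≥ 0} = {ab, abab, ababab, ...}

With x = ε, y = ab, z = ab: Pumping 'ab' gives strings of alternating a's and b's.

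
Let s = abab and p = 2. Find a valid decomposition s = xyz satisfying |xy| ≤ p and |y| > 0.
x = '', y = 'ab', z = 'ab'

For s = abab and p = 2, one valid decomposition is:
- x = '' (length 0)
- y = 'ab' (length 2)
- z = 'ab' (length 2)

Verification:
- xyz = '' + 'ab' + 'ab' = abab ✓
- |xy| = 2 ≤ 2 ✓
- |y| = 2 > 0 ✓

All pumping lemma constraints are satisfied.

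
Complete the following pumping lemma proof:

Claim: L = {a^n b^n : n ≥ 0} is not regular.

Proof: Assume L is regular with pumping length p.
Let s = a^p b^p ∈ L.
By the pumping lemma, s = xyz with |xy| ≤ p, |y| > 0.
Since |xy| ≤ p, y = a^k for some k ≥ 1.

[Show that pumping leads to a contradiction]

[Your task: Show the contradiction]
Consider xy²z = a^(p+k) b^p.

Since k ≥ 1, we have p + k > p.
So xy²z has more a's than b's: (p+k) a's vs p b's.
This means xy²z ∉ L because a^n b^n requires equal counts.

This contradicts the pumping lemma which states xy²z ∈ L.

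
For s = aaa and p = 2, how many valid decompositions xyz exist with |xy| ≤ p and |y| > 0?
3

For s = 'aaa' with pumping length p = 2:

Constraints: |xy| ≤ 2, |y| > 0

Valid decompositions (|xy| ≤ p, |y| ≥ 1):
  • x='', y='a', z='aa'
  • x='a', y='a', z='a'
  • x='', y='aa', z='a'

Total count: 3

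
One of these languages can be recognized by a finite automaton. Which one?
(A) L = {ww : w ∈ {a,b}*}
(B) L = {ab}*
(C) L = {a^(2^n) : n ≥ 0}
(B) {ab}*

(B) L = {ab}* is regular.

This can be recognized by a finite automaton (DFA/NFA).
Regular expressions like {ab}* define regular languages.

The other choices are not regular:
- {a^(2^n) : n ≥ 0}: After pumping, length is no longer a power of 2
- {ww : w ∈ {a,b}*}: After pumping, the two halves no longer match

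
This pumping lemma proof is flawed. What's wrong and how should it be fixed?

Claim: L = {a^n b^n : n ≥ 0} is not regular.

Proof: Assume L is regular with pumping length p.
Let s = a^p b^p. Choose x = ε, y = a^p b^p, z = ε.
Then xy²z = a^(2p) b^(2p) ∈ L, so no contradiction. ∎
Error: The decomposition violates |xy| ≤ p. With y = a^p b^p, |xy| = |y| = 2p > p. (The proof also miscomputes xy²z, which would be a^p b^p a^p b^p rather than a^(2p) b^(2p), and it wrongly treats one harmless decomposition as settling the matter — the prover does not get to choose the decomposition.)

Correction: The pumping lemma requires |xy| ≤ p, and the argument must handle every decomposition satisfying |xy| ≤ p, |y| ≥ 1. Since s starts with p a's, any such y consists only of a's, say y = a^k with k ≥ 1. Then xy²z = a^(p+k) b^p has unequal numbers of a's and b's, so xy²z ∉ L — the required contradiction.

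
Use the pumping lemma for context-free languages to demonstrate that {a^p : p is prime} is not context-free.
Assume for contradiction that L is context-free, and let p ≥ 1 be the pumping length given by the pumping lemma for CFLs.
Choose a prime q with q ≥ p and let s = a^q. Then s ∈ L and |s| = q ≥ p.
By the CFL pumping lemma, s = uvxyz for some u, v, x, y, z with |vxy| ≤ p, |vy| ≥ 1, and uv^i xy^i z ∈ L for every i ≥ 0.
All symbols are a's, so only lengths matter: let k = |vy|, with 1 ≤ k ≤ p. Then |uv^i xy^i z| = q + (i − 1)k.

Take i = q + 1: the length is q + qk = q(k + 1).
Both factors satisfy q ≥ 2 and k + 1 ≥ 2, so q(k + 1) is composite and uv^(q+1) xy^(q+1) z ∉ L.

This contradicts the CFL pumping lemma, which requires uv^i xy^i z ∈ L for all i ≥ 0.
Hence L = {a^p : p is prime} is not context-free. ∎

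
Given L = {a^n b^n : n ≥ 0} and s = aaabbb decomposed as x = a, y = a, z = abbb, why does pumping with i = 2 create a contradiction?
xy²z = aaaabbb ∉ L

Pumping with i = 2 replaces y = a by y² = aa:
- Original: s = xyz = aaabbb; aaabbb = a^3 b^3 has equal counts (3 = 3), so it is in L
- Pumped: xy²z = a · aa · abbb = aaaabbb
- aaaabbb has 4 a's and 3 b's; 4 ≠ 3, so it is not in L

The pumping lemma would require xy²z ∈ L, so this decomposition yields a contradiction.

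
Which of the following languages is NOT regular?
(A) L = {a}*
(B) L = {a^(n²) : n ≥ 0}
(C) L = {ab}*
(B) {a^(n²) : n ≥ 0}

(B) L = {a^(n²) : n ≥ 0} is NOT regular.

The pumping lemma can be used to prove this:
After pumping, length is no longer a perfect square

The other languages are regular because they can be recognized by finite automata.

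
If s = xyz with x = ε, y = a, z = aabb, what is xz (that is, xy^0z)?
aabb

Given x = '', y = 'a', z = 'aabb' and i = 0:

xy^0z = x + y·y·...·y (0 times) + z
       = '' + 'a'^0 + 'aabb'
       = '' + '' + 'aabb'
       = 'aabb'

The pumped string is 'aabb' with length 4.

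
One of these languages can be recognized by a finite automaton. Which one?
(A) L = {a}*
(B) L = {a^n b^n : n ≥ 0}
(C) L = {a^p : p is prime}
(A) {a}*

(A) L = {a}* is regular.

This can be recognized by a finite automaton (DFA/NFA).
Regular expressions like {a}* define regular languages.

The other choices are not regular:
- {a^p : p is prime}: After pumping, the length becomes composite
- {a^n b^n : n ≥ 0}: After pumping, the number of a's and b's become unequal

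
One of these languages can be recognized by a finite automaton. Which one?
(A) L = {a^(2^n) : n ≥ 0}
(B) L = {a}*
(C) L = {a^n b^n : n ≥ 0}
(B) {a}*

(B) L = {a}* is regular.

This can be recognized by a finite automaton (DFA/NFA).
Regular expressions like {a}* define regular languages.

The other choices are not regular:
- {a^n b^n : n ≥ 0}: After pumping, the number of a's and b's become unequal
- {a^(2^n) : n ≥ 0}: After pumping, length is no longer a power of 2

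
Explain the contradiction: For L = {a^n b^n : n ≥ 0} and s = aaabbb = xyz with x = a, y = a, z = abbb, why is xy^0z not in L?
xy⁰z = aabbb ∉ L

Pumping with i = 0 replaces y = a by y⁰ = ε:
- Original: s = xyz = aaabbb; aaabbb = a^3 b^3 has equal counts (3 = 3), so it is in L
- Pumped: xy⁰z = a · ε · abbb = aabbb
- aabbb has 2 a's and 3 b's; 2 ≠ 3, so it is not in L

The pumping lemma would require xy⁰z ∈ L, so this decomposition yields a contradiction.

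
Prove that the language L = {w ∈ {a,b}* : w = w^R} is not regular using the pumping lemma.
Assume for contradiction that L is regular, and let p ≥ 1 be the pumping length given by the pumping lemma.
Choose s = a^p b a^p. Then s ∈ L (it reads the same in both directions) and |s| = 2p + 1 ≥ p.
By the pumping lemma, s = xyz for some x, y, z with |xy| ≤ p, |y| ≥ 1, and xy^i z ∈ L for every i ≥ 0.
Since |xy| ≤ p and the first p symbols of s are all a's, y = a^k for some k with 1 ≤ k ≤ p.

Take i = 0: xy⁰z = a^(p − k) b a^p.
Its reversal is a^p b a^(p − k). These differ because the block of a's before the unique b has length p − k in one and p in the other, and p − k ≠ p since k ≥ 1. So xy⁰z is not a palindrome, i.e. xy⁰z ∉ L.

This contradicts the pumping lemma, which requires xy^i z ∈ L for all i ≥ 0.
Hence L = {w ∈ {a,b}* : w = w^R} is not regular. ∎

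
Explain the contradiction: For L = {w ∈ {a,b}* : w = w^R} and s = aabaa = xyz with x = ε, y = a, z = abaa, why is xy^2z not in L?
xy²z = aaabaa ∉ L

Pumping with i = 2 replaces y = a by y² = aa:
- Original: s = xyz = aabaa; aabaa reversed is aabaa, the same string, so it is a palindrome and is in L
- Pumped: xy²z = ε · aa · abaa = aaabaa
- aaabaa reversed is aabaaa ≠ aaabaa, so it is not a palindrome and is not in L

The pumping lemma would require xy²z ∈ L, so this decomposition yields a contradiction.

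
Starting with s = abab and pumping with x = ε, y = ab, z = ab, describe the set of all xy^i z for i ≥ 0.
{xy^i z : i ≥ 0} = {(ab)^(i+1) : i ≥ 0} = {ab, abab, ababab, ...}

With x = ε, y = ab, z = ab: Pumping 'ab' gives strings of alternating a's and b's.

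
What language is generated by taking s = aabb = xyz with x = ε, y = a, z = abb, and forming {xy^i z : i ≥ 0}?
{xy^i z : i ≥ 0} = {a^(i+1) b^2 : i ≥ 0} = {abb, aabb, aaabb, ...}

With x = ε, y = a, z = abb: Starting with aabb and pumping the first 'a' (z = abb keeps the second 'a'), we get strings with i+1 a's followed by 2 b's for i = 0, 1, 2, ...; note bb is not produced because z always contributes one a.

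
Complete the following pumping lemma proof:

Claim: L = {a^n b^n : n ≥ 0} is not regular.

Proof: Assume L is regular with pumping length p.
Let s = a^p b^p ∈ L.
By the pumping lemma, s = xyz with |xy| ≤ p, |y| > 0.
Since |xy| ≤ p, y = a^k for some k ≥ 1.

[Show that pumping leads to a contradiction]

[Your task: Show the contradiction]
Consider xy²z = a^(p+k) b^p.

Since k ≥ 1, we have p + k > p.
So xy²z has more a's than b's: (p+k) a's vs p b's.
This means xy²z ∉ L because a^n b^n requires equal counts.

This contradicts the pumping lemma which states xy²z ∈ L.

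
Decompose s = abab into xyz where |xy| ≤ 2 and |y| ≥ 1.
x = '', y = 'ab', z = 'ab'

For s = abab and p = 2, one valid decomposition is:
- x = '' (length 0)
- y = 'ab' (length 2)
- z = 'ab' (length 2)

Verification:
- xyz = '' + 'ab' + 'ab' = abab ✓
- |xy| = 2 ≤ 2 ✓
- |y| = 2 > 0 ✓

All pumping lemma constraints are satisfied.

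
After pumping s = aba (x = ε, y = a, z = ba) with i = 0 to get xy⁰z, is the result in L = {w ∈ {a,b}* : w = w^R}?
No

xy⁰z = ε · ε · ba = ba.
ba reversed is ab ≠ ba, so it is not a palindrome and is not in L.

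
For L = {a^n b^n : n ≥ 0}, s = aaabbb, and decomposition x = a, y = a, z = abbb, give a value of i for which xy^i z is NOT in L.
i = 3

xy³z = a · aaa · abbb = aaaaabbb; aaaaabbb has 5 a's and 3 b's; 5 ≠ 3, so it is not in L.
(Other choices also work, e.g. i = 0, 2; only i = 1 is guaranteed to stay in L since xy¹z = s.)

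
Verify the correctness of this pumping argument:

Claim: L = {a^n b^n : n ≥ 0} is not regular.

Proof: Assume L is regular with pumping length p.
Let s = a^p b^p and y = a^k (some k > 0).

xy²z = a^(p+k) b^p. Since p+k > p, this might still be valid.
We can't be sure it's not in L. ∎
The proof is INCORRECT.

Error: The conclusion is wrong.
xy²z = a^(p+k) b^p is definitely NOT in L because the number of a's (p+k) ≠ number of b's (p).
The proof incorrectly doubts what is actually a valid contradiction.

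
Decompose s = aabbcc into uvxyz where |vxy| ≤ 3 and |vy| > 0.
u='aa', v='b', x='b', y='c', z='c'

For s = aabbcc with pumping length p = 3:

One valid decomposition:
- u = 'aa'
- v = 'b'
- x = 'b'
- y = 'c'
- z = 'c'

Verification:
- uvxyz = 'aa' + 'b' + 'b' + 'c' + 'c' = aabbcc ✓
- |vxy| = |'bbc'| = 3 ≤ 3 ✓
- |vy| = |'bc'| = 2 > 0 ✓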